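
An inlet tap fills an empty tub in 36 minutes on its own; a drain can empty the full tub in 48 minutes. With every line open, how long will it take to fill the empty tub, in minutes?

Net rate = 1/36 − 1/48 = (4 − 3)/144 = 1/144 per minute.
Filling time = 1 ÷ (1/144) = 144 minutes.

144 minutes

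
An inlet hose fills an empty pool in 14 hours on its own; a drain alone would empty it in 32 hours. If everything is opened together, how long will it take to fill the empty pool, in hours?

Net rate = 1/14 − 1/32 = (16 − 7)/224 = 9/224 per hour.
Filling time = 1 ÷ (9/224) = 224/9 hours.

224/9 hours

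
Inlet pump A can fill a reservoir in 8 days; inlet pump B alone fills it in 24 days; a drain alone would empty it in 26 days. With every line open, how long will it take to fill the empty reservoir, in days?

39/5 days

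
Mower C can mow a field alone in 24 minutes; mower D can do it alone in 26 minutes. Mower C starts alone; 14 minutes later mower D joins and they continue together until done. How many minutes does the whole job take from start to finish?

In 14 minutes mower C does 14/24 = 7/12 of the job, leaving 5/12.
Mower C and mower D together work at 25/312 per minute, so finishing takes 5/12 ÷ 25/312 = 26/5 minutes.
Total time = 14 + 26/5 = 96/5 minutes.

96/5 minutes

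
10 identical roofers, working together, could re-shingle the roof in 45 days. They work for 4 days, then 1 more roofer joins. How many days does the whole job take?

One roofer does 1/450 of the job per day.
After 4 days with 10 roofers, 4/45 is done (41/45 left).
With 11 roofers the rate is 11/450, so the rest takes 41/45 ÷ 11/450 = 410/11 days.
Total = 4 + 410/11 = 454/11 days.

454/11 days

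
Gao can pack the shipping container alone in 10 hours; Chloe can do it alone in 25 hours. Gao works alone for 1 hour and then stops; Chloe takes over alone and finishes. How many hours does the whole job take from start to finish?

47/2 hours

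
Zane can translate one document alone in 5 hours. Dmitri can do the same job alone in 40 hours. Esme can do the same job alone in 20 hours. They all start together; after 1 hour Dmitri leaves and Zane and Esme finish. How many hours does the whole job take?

In the first 1 hour the combined rate is 11/40, so 11/40 of the job is done, leaving 29/40.
After Dmitri leaves the rate is 1/4 per hour; the remaining 29/40 takes 29/10 hours.
Total = 1 + 29/10 = 39/10 hours.

39/10 hours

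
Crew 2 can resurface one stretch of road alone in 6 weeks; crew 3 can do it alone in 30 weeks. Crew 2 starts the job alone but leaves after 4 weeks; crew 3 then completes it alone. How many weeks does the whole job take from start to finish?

14 weeks

In 4 weeks crew 2 does 4/6 = 2/3 of the job, leaving 1/3.
Crew 3 works at 1/30 per week, so finishing takes 1/3 ÷ 1/30 = 10 weeks.
Total time = 4 + 10 = 14 weeks.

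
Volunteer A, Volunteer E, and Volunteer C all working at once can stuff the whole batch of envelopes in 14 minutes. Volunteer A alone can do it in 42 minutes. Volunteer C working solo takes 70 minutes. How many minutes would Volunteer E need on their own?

30 minutes

Combined rate is 1/14 per minute.
Known contribution: 1/42 + 1/70 = (5 + 3)/210 = 8/210 = 4/105 per minute.
So Volunteer E's rate is 1/14 − 4/105 = 1/30, meaning 30 minutes alone.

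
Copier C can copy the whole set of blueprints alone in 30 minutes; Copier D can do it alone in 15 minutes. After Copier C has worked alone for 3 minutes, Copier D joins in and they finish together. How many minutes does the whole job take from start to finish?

In 3 minutes Copier C does 3/30 = 1/10 of the job, leaving 9/10.
Copier C and Copier D together work at 1/10 per minute, so finishing takes 9/10 ÷ 1/10 = 9 minutes.
Total time = 3 + 9 = 12 minutes.

12 minutes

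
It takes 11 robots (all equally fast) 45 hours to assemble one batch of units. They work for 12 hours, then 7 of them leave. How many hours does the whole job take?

411/4 hours

One robot does 1/495 of the job per hour.
After 12 hours with 11 robots, 4/15 is done (11/15 left).
With 4 robots the rate is 4/495, so the rest takes 11/15 ÷ 4/495 = 363/4 hours.
Total = 12 + 363/4 = 411/4 hours.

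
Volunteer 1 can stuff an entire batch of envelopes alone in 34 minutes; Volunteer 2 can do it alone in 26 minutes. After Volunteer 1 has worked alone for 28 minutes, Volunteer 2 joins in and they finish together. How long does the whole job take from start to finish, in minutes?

In 28 minutes Volunteer 1 does 28/34 = 14/17 of the job, leaving 3/17.
Volunteer 1 and Volunteer 2 together work at 15/221 per minute, so finishing takes 3/17 ÷ 15/221 = 13/5 minutes.
Total time = 28 + 13/5 = 153/5 minutes.

153/5 minutes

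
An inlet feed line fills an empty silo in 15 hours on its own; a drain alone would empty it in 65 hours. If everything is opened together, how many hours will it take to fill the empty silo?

39/2 hours

Net rate = 1/15 − 1/65 = (13 − 3)/195 = 10/195 = 2/39 per hour.
Filling time = 1 ÷ (2/39) = 39/2 hours.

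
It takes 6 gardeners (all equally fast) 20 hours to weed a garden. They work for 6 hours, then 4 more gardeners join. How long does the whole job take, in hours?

One gardener does 1/120 of the job per hour.
After 6 hours with 6 gardeners, 3/10 is done (7/10 left).
With 10 gardeners the rate is 10/120 = 1/12, so the rest takes 7/10 ÷ 1/12 = 42/5 hours.
Total = 6 + 42/5 = 72/5 hours.

72/5 hours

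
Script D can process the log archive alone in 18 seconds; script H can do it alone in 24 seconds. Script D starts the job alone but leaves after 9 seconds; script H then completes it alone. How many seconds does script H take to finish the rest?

In 9 seconds script D does 9/18 = 1/2 of the job, leaving 1/2.
Script H works at 1/24 per second, so finishing takes 1/2 ÷ 1/24 = 12 seconds.

12 seconds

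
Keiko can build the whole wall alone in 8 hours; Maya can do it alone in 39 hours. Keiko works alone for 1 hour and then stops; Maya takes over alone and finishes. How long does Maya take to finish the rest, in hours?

273/8 hours

In 1 hour Keiko does 1/8 of the job, leaving 7/8.
Maya works at 1/39 per hour, so finishing takes 7/8 ÷ 1/39 = 273/8 hours.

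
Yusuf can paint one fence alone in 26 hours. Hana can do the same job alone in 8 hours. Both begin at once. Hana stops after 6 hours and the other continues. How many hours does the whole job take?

In the first 6 hours the combined rate is 17/104, so 51/52 of the job is done, leaving 1/52.
After Hana leaves the rate is 1/26 per hour; the remaining 1/52 takes 1/2 hours.
Total = 6 + 1/2 = 13/2 hours.

13/2 hours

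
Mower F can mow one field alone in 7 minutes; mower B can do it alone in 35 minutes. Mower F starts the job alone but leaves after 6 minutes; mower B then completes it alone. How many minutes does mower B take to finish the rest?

In 6 minutes mower F does 6/7 of the job, leaving 1/7.
Mower B works at 1/35 per minute, so finishing takes 1/7 ÷ 1/35 = 5 minutes.

5 minutes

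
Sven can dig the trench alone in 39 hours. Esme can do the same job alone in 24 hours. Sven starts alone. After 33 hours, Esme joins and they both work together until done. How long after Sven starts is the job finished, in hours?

247/7 hours

In the first 33 hours Sven alone does 33/39 = 11/13 of the job, leaving 2/13.
Once everyone is working, combined rate: 1/39 + 1/24 = (8 + 13)/312 = 21/312 = 7/104 per hour.
Remaining 2/13 at 7/104 per hour takes 16/7 hours.
Total from the start = 33 + 16/7 = 247/7 hours.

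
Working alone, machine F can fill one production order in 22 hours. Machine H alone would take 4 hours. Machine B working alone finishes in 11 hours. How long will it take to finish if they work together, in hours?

Combined rate: 1/22 + 1/4 + 1/11 = (2 + 11 + 4)/44 = 17/44 per hour.
Time = 1 ÷ (17/44) = 44/17 hours.

44/17 hours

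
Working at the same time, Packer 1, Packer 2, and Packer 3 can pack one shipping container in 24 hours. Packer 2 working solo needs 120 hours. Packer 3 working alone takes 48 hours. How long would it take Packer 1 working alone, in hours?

Combined rate is 1/24 per hour.
Known contribution: 1/120 + 1/48 = (2 + 5)/240 = 7/240 per hour.
So Packer 1's rate is 1/24 − 7/240 = 1/80, meaning 80 hours alone.

80 hours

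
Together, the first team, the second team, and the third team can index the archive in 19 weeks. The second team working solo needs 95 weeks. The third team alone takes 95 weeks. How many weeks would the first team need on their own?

Combined rate is 1/19 per week.
Known contribution: 1/95 + 1/95 = (1 + 1)/95 = 2/95 per week.
So the first team's rate is 1/19 − 2/95 = 3/95, meaning 95/3 weeks alone.

95/3 weeks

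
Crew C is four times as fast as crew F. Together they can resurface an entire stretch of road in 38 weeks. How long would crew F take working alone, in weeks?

Let crew F's rate be r; then crew C's rate is 4r, so together (4 + 1)r = 5r = 1/38.
Thus r = 1/190 per week.
Crew F alone: 190 weeks; crew C alone: 95/2 weeks.

190 weeks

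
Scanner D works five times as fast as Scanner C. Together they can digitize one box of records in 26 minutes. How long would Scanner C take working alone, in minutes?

Let Scanner C's rate be r; then Scanner D's rate is 5r, so together (5 + 1)r = 6r = 1/26.
Thus r = 1/156 per minute.
Scanner C alone: 156 minutes; Scanner D alone: 156/5 minutes.

156 minutes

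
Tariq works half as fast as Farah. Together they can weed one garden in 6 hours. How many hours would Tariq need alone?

18 hours

Let Farah's rate be r; then Tariq's rate is (1/2)r, so together (1/2 + 1)r = (3/2)r = 1/6.
Thus r = 1/9 per hour.
Farah alone: 9 hours; Tariq alone: 18 hours.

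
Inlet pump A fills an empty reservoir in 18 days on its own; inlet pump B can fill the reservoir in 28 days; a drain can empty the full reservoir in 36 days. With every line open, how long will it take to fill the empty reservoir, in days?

63/4 days

Net rate = 1/18 + 1/28 − 1/36 = (14 + 9 − 7)/252 = 16/252 = 4/63 per day.
Filling time = 1 ÷ (4/63) = 63/4 days.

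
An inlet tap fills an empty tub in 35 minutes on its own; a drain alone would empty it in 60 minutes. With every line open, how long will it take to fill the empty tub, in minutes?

84 minutes

Net rate = 1/35 − 1/60 = (12 − 7)/420 = 5/420 = 1/84 per minute.
Filling time = 1 ÷ (1/84) = 84 minutes.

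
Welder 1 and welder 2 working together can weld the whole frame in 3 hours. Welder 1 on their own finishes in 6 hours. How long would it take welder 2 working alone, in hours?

6 hours

Combined rate is 1/3 per hour.
Known contribution: 1/6 per hour.
So welder 2's rate is 1/3 − 1/6 = 1/6, meaning 6 hours alone.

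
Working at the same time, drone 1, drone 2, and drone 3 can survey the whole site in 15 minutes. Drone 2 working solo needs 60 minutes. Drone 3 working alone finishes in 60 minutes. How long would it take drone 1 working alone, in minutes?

Combined rate is 1/15 per minute.
Known contribution: 1/60 + 1/60 = (1 + 1)/60 = 2/60 = 1/30 per minute.
So drone 1's rate is 1/15 − 1/30 = 1/30, meaning 30 minutes alone.

30 minutes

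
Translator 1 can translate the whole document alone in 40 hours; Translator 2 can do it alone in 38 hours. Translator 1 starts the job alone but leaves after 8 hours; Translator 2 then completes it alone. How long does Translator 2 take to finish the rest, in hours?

152/5 hours

In 8 hours Translator 1 does 8/40 = 1/5 of the job, leaving 4/5.
Translator 2 works at 1/38 per hour, so finishing takes 4/5 ÷ 1/38 = 152/5 hours.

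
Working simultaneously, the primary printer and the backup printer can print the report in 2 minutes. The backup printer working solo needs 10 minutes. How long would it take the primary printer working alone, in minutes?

Combined rate is 1/2 per minute.
Known contribution: 1/10 per minute.
So the primary printer's rate is 1/2 − 1/10 = 2/5, meaning 5/2 minutes alone.

5/2 minutes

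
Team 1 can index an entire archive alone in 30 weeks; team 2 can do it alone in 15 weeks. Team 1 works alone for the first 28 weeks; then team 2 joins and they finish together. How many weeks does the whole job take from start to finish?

In 28 weeks team 1 does 28/30 = 14/15 of the job, leaving 1/15.
Team 1 and team 2 together work at 1/10 per week, so finishing takes 1/15 ÷ 1/10 = 2/3 weeks.
Total time = 28 + 2/3 = 86/3 weeks.

86/3 weeks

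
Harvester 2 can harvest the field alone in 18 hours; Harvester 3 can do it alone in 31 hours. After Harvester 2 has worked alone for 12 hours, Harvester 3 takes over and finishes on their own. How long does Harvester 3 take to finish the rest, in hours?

In 12 hours Harvester 2 does 12/18 = 2/3 of the job, leaving 1/3.
Harvester 3 works at 1/31 per hour, so finishing takes 1/3 ÷ 1/31 = 31/3 hours.

31/3 hours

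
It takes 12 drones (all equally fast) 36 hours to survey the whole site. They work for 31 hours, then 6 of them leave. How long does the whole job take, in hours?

41 hours

One drone does 1/432 of the job per hour.
After 31 hours with 12 drones, 31/36 is done (5/36 left).
With 6 drones the rate is 6/432 = 1/72, so the rest takes 5/36 ÷ 1/72 = 10 hours.
Total = 31 + 10 = 41 hours.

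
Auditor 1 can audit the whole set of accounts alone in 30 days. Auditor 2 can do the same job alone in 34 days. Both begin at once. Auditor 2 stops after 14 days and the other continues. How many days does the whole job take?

300/17 days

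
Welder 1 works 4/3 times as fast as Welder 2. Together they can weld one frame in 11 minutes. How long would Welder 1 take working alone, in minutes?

77/4 minutes

Let Welder 2's rate be r; then Welder 1's rate is (4/3)r, so together (4/3 + 1)r = (7/3)r = 1/11.
Thus r = 3/77 per minute.
Welder 2 alone: 77/3 minutes; Welder 1 alone: 77/4 minutes.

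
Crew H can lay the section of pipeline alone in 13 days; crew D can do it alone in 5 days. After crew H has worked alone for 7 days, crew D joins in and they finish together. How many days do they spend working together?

5/3 days

In 7 days crew H does 7/13 of the job, leaving 6/13.
Crew H and crew D together work at 18/65 per day, so finishing takes 6/13 ÷ 18/65 = 5/3 days.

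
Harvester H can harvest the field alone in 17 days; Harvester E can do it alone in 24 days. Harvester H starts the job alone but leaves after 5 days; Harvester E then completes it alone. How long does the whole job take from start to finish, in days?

In 5 days Harvester H does 5/17 of the job, leaving 12/17.
Harvester E works at 1/24 per day, so finishing takes 12/17 ÷ 1/24 = 288/17 days.
Total time = 5 + 288/17 = 373/17 days.

373/17 days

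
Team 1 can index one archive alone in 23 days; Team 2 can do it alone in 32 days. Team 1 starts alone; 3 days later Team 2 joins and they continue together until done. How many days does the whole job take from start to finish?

In 3 days Team 1 does 3/23 of the job, leaving 20/23.
Team 1 and Team 2 together work at 55/736 per day, so finishing takes 20/23 ÷ 55/736 = 128/11 days.
Total time = 3 + 128/11 = 161/11 days.

161/11 days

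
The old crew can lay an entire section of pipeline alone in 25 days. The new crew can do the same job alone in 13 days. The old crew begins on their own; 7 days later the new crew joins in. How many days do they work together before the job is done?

In the first 7 days the old crew alone does 7/25 of the job, leaving 18/25.
Once everyone is working, combined rate: 1/25 + 1/13 = (13 + 25)/325 = 38/325 per day.
Remaining 18/25 at 38/325 per day takes 117/19 days.

117/19 days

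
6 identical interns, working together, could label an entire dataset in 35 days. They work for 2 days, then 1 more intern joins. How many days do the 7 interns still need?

198/7 days

One intern does 1/210 of the job per day.
After 2 days with 6 interns, 2/35 is done (33/35 left).
With 7 interns the rate is 7/210 = 1/30, so the rest takes 33/35 ÷ 1/30 = 198/7 days.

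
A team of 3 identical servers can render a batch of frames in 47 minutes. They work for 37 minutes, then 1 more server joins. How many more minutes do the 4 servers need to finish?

15/2 minutes

One server does 1/141 of the job per minute.
After 37 minutes with 3 servers, 37/47 is done (10/47 left).
With 4 servers the rate is 4/141, so the rest takes 10/47 ÷ 4/141 = 15/2 minutes.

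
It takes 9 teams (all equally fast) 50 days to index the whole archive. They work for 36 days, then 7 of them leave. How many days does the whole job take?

One team does 1/450 of the job per day.
After 36 days with 9 teams, 18/25 is done (7/25 left).
With 2 teams the rate is 2/450 = 1/225, so the rest takes 7/25 ÷ 1/225 = 63 days.
Total = 36 + 63 = 99 days.

99 days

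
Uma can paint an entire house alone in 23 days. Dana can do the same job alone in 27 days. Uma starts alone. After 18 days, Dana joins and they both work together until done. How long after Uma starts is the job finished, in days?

207/10 days

In the first 18 days Uma alone does 18/23 of the job, leaving 5/23.
Once everyone is working, combined rate: 1/23 + 1/27 = (27 + 23)/621 = 50/621 per day.
Remaining 5/23 at 50/621 per day takes 27/10 days.
Total from the start = 18 + 27/10 = 207/10 days.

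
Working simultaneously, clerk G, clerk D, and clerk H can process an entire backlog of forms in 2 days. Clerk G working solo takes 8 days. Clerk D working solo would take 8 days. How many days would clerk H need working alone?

4 days

Combined rate is 1/2 per day.
Known contribution: 1/8 + 1/8 = (1 + 1)/8 = 2/8 = 1/4 per day.
So clerk H's rate is 1/2 − 1/4 = 1/4, meaning 4 days alone.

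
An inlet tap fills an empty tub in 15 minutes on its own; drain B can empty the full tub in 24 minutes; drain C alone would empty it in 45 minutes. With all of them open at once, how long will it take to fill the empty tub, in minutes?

Net rate = 1/15 − 1/24 − 1/45 = (24 − 15 − 8)/360 = 1/360 per minute.
Filling time = 1 ÷ (1/360) = 360 minutes.

360 minutes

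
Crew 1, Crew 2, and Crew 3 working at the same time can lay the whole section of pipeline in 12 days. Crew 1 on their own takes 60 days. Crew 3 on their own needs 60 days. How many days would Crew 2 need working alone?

20 days

Combined rate is 1/12 per day.
Known contribution: 1/60 + 1/60 = (1 + 1)/60 = 2/60 = 1/30 per day.
So Crew 2's rate is 1/12 − 1/30 = 1/20, meaning 20 days alone.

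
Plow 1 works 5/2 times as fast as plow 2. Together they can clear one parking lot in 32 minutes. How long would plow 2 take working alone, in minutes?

112 minutes

Let plow 2's rate be r; then plow 1's rate is (5/2)r, so together (5/2 + 1)r = (7/2)r = 1/32.
Thus r = 1/112 per minute.
Plow 2 alone: 112 minutes; plow 1 alone: 224/5 minutes.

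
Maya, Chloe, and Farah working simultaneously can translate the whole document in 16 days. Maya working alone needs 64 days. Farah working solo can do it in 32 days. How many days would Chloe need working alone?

Combined rate is 1/16 per day.
Known contribution: 1/64 + 1/32 = (1 + 2)/64 = 3/64 per day.
So Chloe's rate is 1/16 − 3/64 = 1/64, meaning 64 days alone.

64 days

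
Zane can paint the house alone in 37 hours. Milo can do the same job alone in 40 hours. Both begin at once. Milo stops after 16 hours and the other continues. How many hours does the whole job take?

In the first 16 hours the combined rate is 77/1480, so 154/185 of the job is done, leaving 31/185.
After Milo leaves the rate is 1/37 per hour; the remaining 31/185 takes 31/5 hours.
Total = 16 + 31/5 = 111/5 hours.

111/5 hours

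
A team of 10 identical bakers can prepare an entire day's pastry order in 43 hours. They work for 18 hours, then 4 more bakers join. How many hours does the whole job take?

251/7 hours

One baker does 1/430 of the job per hour.
After 18 hours with 10 bakers, 18/43 is done (25/43 left).
With 14 bakers the rate is 14/430 = 7/215, so the rest takes 25/43 ÷ 7/215 = 125/7 hours.
Total = 18 + 125/7 = 251/7 hours.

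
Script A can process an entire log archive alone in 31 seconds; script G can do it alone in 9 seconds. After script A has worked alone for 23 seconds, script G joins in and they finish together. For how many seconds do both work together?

9/5 seconds

In 23 seconds script A does 23/31 of the job, leaving 8/31.
Script A and script G together work at 40/279 per second, so finishing takes 8/31 ÷ 40/279 = 9/5 seconds.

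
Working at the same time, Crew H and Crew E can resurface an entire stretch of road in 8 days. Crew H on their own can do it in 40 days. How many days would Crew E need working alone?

10 days

Combined rate is 1/8 per day.
Known contribution: 1/40 per day.
So Crew E's rate is 1/8 − 1/40 = 1/10, meaning 10 days alone.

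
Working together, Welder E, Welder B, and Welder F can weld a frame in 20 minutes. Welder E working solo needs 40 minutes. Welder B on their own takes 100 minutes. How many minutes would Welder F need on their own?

200/3 minutes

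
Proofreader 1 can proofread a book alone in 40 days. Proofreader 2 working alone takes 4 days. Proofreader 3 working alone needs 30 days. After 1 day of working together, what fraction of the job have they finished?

Combined rate: 1/40 + 1/4 + 1/30 = (3 + 30 + 4)/120 = 37/120 per day.
In 1 day they complete 1·37/120 = 37/120 of the job.

37/120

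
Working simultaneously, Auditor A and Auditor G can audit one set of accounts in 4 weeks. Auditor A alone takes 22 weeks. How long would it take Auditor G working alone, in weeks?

44/9 weeks

Combined rate is 1/4 per week.
Known contribution: 1/22 per week.
So Auditor G's rate is 1/4 − 1/22 = 9/44, meaning 44/9 weeks alone.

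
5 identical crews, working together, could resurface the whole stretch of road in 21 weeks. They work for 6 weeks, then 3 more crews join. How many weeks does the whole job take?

One crew does 1/105 of the job per week.
After 6 weeks with 5 crews, 2/7 is done (5/7 left).
With 8 crews the rate is 8/105, so the rest takes 5/7 ÷ 8/105 = 75/8 weeks.
Total = 6 + 75/8 = 123/8 weeks.

123/8 weeks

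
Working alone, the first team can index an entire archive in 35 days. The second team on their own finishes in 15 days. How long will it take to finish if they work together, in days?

21/2 days

With two workers the combined time is the product over the sum: 35·15/(35+15) = 525/50 = 21/2 days.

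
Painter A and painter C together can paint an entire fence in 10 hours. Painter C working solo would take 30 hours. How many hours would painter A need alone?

15 hours

Combined rate is 1/10 per hour.
Known contribution: 1/30 per hour.
So painter A's rate is 1/10 − 1/30 = 1/15, meaning 15 hours alone.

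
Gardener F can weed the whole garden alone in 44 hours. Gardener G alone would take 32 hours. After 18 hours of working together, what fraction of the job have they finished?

171/176

Combined rate: 1/44 + 1/32 = (8 + 11)/352 = 19/352 per hour.
In 18 hours they complete 18·19/352 = 171/176 of the job.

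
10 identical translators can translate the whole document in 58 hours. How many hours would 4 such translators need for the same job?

145 hours

Total work is 10·58 = 580 translator-hours.
With 4 translators: 580/4 = 145 hours.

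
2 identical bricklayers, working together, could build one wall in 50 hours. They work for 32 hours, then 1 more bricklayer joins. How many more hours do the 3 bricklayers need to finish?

One bricklayer does 1/100 of the job per hour.
After 32 hours with 2 bricklayers, 16/25 is done (9/25 left).
With 3 bricklayers the rate is 3/100, so the rest takes 9/25 ÷ 3/100 = 12 hours.

12 hours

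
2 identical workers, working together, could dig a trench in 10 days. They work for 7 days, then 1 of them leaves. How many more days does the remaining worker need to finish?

One worker does 1/20 of the job per day.
After 7 days with 2 workers, 7/10 is done (3/10 left).
With 1 worker the rate is 1/20, so the rest takes 3/10 ÷ 1/20 = 6 days.

6 days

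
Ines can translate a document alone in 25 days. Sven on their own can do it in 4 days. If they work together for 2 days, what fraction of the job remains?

21/50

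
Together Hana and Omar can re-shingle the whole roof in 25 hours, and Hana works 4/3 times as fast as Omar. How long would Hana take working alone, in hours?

175/4 hours

Let Omar's rate be r; then Hana's rate is (4/3)r, so together (4/3 + 1)r = (7/3)r = 1/25.
Thus r = 3/175 per hour.
Omar alone: 175/3 hours; Hana alone: 175/4 hours.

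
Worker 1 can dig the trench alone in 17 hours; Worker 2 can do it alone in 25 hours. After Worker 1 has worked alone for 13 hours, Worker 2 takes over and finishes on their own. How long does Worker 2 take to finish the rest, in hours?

In 13 hours Worker 1 does 13/17 of the job, leaving 4/17.
Worker 2 works at 1/25 per hour, so finishing takes 4/17 ÷ 1/25 = 100/17 hours.

100/17 hours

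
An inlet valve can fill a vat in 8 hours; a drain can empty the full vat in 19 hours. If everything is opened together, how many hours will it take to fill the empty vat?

Net rate = 1/8 − 1/19 = (19 − 8)/152 = 11/152 per hour.
Filling time = 1 ÷ (11/152) = 152/11 hours.

152/11 hours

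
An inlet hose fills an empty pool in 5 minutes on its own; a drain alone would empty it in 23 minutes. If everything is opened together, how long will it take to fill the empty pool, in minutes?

Net rate = 1/5 − 1/23 = (23 − 5)/115 = 18/115 per minute.
Filling time = 1 ÷ (18/115) = 115/18 minutes.

115/18 minutes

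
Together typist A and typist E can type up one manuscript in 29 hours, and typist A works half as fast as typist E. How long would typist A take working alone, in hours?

Let typist E's rate be r; then typist A's rate is (1/2)r, so together (1/2 + 1)r = (3/2)r = 1/29.
Thus r = 2/87 per hour.
Typist E alone: 87/2 hours; typist A alone: 87 hours.

87 hours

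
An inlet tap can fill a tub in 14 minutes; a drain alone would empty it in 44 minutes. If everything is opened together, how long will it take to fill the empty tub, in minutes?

308/15 minutes

Net rate = 1/14 − 1/44 = (22 − 7)/308 = 15/308 per minute.
Filling time = 1 ÷ (15/308) = 308/15 minutes.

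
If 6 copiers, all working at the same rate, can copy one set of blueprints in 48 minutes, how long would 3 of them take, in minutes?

96 minutes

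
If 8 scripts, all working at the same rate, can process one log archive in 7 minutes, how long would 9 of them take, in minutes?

56/9 minutes

Total work is 8·7 = 56 script-minutes.
With 9 scripts: 56/9 minutes.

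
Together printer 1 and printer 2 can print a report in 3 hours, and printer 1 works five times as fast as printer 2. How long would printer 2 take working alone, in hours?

Let printer 2's rate be r; then printer 1's rate is 5r, so together (5 + 1)r = 6r = 1/3.
Thus r = 1/18 per hour.
Printer 2 alone: 18 hours; printer 1 alone: 18/5 hours.

18 hours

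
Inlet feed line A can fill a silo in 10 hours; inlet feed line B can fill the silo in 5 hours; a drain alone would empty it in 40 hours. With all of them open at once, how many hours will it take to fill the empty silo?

40/11 hours

Net rate = 1/10 + 1/5 − 1/40 = (4 + 8 − 1)/40 = 11/40 per hour.
Filling time = 1 ÷ (11/40) = 40/11 hours.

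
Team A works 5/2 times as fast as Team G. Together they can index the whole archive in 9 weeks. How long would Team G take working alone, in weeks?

Let Team G's rate be r; then Team A's rate is (5/2)r, so together (5/2 + 1)r = (7/2)r = 1/9.
Thus r = 2/63 per week.
Team G alone: 63/2 weeks; Team A alone: 63/5 weeks.

63/2 weeks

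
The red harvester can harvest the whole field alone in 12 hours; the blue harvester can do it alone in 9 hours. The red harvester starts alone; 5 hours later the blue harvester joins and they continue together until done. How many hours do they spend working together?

In 5 hours the red harvester does 5/12 of the job, leaving 7/12.
The red harvester and the blue harvester together work at 7/36 per hour, so finishing takes 7/12 ÷ 7/36 = 3 hours.

3 hours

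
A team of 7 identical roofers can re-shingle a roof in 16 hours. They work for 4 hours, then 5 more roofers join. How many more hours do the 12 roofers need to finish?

7 hours

One roofer does 1/112 of the job per hour.
After 4 hours with 7 roofers, 1/4 is done (3/4 left).
With 12 roofers the rate is 12/112 = 3/28, so the rest takes 3/4 ÷ 3/28 = 7 hours.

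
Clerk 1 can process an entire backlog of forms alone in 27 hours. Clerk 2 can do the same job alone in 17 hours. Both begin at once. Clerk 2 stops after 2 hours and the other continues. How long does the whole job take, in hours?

405/17 hours

In the first 2 hours the combined rate is 44/459, so 88/459 of the job is done, leaving 371/459.
After clerk 2 leaves the rate is 1/27 per hour; the remaining 371/459 takes 371/17 hours.
Total = 2 + 371/17 = 405/17 hours.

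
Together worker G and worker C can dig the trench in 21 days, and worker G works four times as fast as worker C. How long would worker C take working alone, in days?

105 days

Let worker C's rate be r; then worker G's rate is 4r, so together (4 + 1)r = 5r = 1/21.
Thus r = 1/105 per day.
Worker C alone: 105 days; worker G alone: 105/4 days.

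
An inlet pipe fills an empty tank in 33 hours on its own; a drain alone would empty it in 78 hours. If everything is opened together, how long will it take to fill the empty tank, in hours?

Net rate = 1/33 − 1/78 = (26 − 11)/858 = 15/858 = 5/286 per hour.
Filling time = 1 ÷ (5/286) = 286/5 hours.

286/5 hours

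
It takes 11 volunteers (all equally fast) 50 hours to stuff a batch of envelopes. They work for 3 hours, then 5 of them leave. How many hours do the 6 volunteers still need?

One volunteer does 1/550 of the job per hour.
After 3 hours with 11 volunteers, 3/50 is done (47/50 left).
With 6 volunteers the rate is 6/550 = 3/275, so the rest takes 47/50 ÷ 3/275 = 517/6 hours.

517/6 hours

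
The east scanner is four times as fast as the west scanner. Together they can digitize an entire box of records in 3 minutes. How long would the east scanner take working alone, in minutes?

Let the west scanner's rate be r; then the east scanner's rate is 4r, so together (4 + 1)r = 5r = 1/3.
Thus r = 1/15 per minute.
The west scanner alone: 15 minutes; the east scanner alone: 15/4 minutes.

15/4 minutes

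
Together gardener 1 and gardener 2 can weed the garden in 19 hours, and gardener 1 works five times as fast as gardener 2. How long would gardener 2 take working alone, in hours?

114 hours

Let gardener 2's rate be r; then gardener 1's rate is 5r, so together (5 + 1)r = 6r = 1/19.
Thus r = 1/114 per hour.
Gardener 2 alone: 114 hours; gardener 1 alone: 114/5 hours.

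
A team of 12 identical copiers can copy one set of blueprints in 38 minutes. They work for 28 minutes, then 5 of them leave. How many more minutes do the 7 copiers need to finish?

120/7 minutes

One copier does 1/456 of the job per minute.
After 28 minutes with 12 copiers, 14/19 is done (5/19 left).
With 7 copiers the rate is 7/456, so the rest takes 5/19 ÷ 7/456 = 120/7 minutes.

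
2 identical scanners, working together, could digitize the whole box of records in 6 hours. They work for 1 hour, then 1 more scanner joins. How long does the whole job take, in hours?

13/3 hours

One scanner does 1/12 of the job per hour.
After 1 hour with 2 scanners, 1/6 is done (5/6 left).
With 3 scanners the rate is 3/12 = 1/4, so the rest takes 5/6 ÷ 1/4 = 10/3 hours.
Total = 1 + 10/3 = 13/3 hours.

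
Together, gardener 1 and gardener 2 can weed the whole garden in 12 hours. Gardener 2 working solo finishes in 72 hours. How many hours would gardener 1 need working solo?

Combined rate is 1/12 per hour.
Known contribution: 1/72 per hour.
So gardener 1's rate is 1/12 − 1/72 = 5/72, meaning 72/5 hours alone.

72/5 hours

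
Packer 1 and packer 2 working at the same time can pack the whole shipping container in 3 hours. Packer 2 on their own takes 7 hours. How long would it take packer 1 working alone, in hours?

21/4 hours

Combined rate is 1/3 per hour.
Known contribution: 1/7 per hour.
So packer 1's rate is 1/3 − 1/7 = 4/21, meaning 21/4 hours alone.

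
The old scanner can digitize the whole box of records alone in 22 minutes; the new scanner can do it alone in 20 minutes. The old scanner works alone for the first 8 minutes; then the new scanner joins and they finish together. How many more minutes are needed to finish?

In 8 minutes the old scanner does 8/22 = 4/11 of the job, leaving 7/11.
The old scanner and the new scanner together work at 21/220 per minute, so finishing takes 7/11 ÷ 21/220 = 20/3 minutes.

20/3 minutes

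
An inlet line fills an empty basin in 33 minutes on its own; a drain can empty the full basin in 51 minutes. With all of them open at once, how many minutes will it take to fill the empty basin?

187/2 minutes

Net rate = 1/33 − 1/51 = (17 − 11)/561 = 6/561 = 2/187 per minute.
Filling time = 1 ÷ (2/187) = 187/2 minutes.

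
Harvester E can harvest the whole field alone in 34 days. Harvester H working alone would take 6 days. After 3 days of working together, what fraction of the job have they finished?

Combined rate: 1/34 + 1/6 = (3 + 17)/102 = 20/102 = 10/51 per day.
In 3 days they complete 3·10/51 = 10/17 of the job.

10/17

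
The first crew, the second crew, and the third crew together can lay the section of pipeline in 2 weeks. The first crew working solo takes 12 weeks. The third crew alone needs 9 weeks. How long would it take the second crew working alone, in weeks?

36/11 weeks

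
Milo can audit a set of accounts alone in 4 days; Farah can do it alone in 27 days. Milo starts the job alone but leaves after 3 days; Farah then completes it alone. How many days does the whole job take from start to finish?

In 3 days Milo does 3/4 of the job, leaving 1/4.
Farah works at 1/27 per day, so finishing takes 1/4 ÷ 1/27 = 27/4 days.
Total time = 3 + 27/4 = 39/4 days.

39/4 days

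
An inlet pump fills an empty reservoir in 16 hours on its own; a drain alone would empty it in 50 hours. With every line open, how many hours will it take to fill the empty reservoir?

Net rate = 1/16 − 1/50 = (25 − 8)/400 = 17/400 per hour.
Filling time = 1 ÷ (17/400) = 400/17 hours.

400/17 hours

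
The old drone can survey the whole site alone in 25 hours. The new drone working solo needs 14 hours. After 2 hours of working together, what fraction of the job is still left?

136/175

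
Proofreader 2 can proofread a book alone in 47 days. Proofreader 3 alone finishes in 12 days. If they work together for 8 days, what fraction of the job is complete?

Combined rate: 1/47 + 1/12 = (12 + 47)/564 = 59/564 per day.
In 8 days they complete 8·59/564 = 118/141 of the job.

118/141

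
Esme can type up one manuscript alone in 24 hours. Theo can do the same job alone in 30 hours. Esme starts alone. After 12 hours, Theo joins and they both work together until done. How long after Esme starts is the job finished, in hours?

56/3 hours

In the first 12 hours Esme alone does 12/24 = 1/2 of the job, leaving 1/2.
Once everyone is working, combined rate: 1/24 + 1/30 = (5 + 4)/120 = 9/120 = 3/40 per hour.
Remaining 1/2 at 3/40 per hour takes 20/3 hours.
Total from the start = 12 + 20/3 = 56/3 hours.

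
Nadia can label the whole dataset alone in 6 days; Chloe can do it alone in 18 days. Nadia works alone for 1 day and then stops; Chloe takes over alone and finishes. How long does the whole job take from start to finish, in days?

16 days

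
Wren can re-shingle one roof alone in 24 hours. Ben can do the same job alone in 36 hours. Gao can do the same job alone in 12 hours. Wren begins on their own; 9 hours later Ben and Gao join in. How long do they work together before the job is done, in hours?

In the first 9 hours Wren alone does 9/24 = 3/8 of the job, leaving 5/8.
Once everyone is working, combined rate: 1/24 + 1/36 + 1/12 = (3 + 2 + 6)/72 = 11/72 per hour.
Remaining 5/8 at 11/72 per hour takes 45/11 hours.

45/11 hours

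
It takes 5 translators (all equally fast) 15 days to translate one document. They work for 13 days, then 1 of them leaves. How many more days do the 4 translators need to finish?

5/2 days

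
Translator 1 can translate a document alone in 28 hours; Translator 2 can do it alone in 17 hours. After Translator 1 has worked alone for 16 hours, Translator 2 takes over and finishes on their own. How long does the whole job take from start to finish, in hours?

In 16 hours Translator 1 does 16/28 = 4/7 of the job, leaving 3/7.
Translator 2 works at 1/17 per hour, so finishing takes 3/7 ÷ 1/17 = 51/7 hours.
Total time = 16 + 51/7 = 163/7 hours.

163/7 hours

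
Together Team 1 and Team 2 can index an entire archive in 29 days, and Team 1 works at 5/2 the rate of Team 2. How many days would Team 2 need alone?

203/2 days

Let Team 2's rate be r; then Team 1's rate is (5/2)r, so together (5/2 + 1)r = (7/2)r = 1/29.
Thus r = 2/203 per day.
Team 2 alone: 203/2 days; Team 1 alone: 203/5 days.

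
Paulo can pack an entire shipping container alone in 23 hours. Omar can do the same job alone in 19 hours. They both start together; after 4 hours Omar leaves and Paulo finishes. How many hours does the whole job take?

345/19 hours

In the first 4 hours the combined rate is 42/437, so 168/437 of the job is done, leaving 269/437.
After Omar leaves the rate is 1/23 per hour; the remaining 269/437 takes 269/19 hours.
Total = 4 + 269/19 = 345/19 hours.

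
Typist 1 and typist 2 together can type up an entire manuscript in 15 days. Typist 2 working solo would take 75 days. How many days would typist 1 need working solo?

Combined rate is 1/15 per day.
Known contribution: 1/75 per day.
So typist 1's rate is 1/15 − 1/75 = 4/75, meaning 75/4 days alone.

75/4 days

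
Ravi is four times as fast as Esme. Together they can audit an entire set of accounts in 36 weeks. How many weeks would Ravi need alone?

45 weeks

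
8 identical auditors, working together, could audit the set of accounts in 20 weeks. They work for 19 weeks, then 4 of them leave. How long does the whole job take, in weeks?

One auditor does 1/160 of the job per week.
After 19 weeks with 8 auditors, 19/20 is done (1/20 left).
With 4 auditors the rate is 4/160 = 1/40, so the rest takes 1/20 ÷ 1/40 = 2 weeks.
Total = 19 + 2 = 21 weeks.

21 weeks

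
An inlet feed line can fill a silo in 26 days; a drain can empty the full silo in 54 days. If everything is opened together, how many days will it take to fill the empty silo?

Net rate = 1/26 − 1/54 = (27 − 13)/702 = 14/702 = 7/351 per day.
Filling time = 1 ÷ (7/351) = 351/7 days.

351/7 days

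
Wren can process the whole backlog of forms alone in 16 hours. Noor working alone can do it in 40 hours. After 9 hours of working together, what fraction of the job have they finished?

Combined rate: 1/16 + 1/40 = (5 + 2)/80 = 7/80 per hour.
In 9 hours they complete 9·7/80 = 63/80 of the job.

63/80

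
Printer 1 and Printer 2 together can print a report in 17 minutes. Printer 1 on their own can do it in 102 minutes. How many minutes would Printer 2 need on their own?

102/5 minutes

Combined rate is 1/17 per minute.
Known contribution: 1/102 per minute.
So Printer 2's rate is 1/17 − 1/102 = 5/102, meaning 102/5 minutes alone.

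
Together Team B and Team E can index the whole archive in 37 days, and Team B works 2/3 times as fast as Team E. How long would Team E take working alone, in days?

185/3 days

Let Team E's rate be r; then Team B's rate is (2/3)r, so together (2/3 + 1)r = (5/3)r = 1/37.
Thus r = 3/185 per day.
Team E alone: 185/3 days; Team B alone: 185/2 days.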